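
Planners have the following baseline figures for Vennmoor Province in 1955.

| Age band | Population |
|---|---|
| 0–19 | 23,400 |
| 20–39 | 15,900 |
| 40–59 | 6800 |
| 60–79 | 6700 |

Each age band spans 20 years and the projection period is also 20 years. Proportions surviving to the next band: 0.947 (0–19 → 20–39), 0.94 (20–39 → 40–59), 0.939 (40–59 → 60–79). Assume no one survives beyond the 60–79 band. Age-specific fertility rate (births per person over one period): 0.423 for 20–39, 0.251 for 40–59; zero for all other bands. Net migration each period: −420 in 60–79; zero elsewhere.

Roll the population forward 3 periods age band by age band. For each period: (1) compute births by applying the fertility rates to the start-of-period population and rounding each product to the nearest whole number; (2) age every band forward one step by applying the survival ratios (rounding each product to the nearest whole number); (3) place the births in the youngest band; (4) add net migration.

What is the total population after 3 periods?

Period 1.
Births: 15900 * 0.423 = 6726, 6800 * 0.251 = 1707 — total 8433
20–39: 23400 * 0.947 = 22160
40–59: 15900 * 0.94 = 14946
60–79: 6800 * 0.939 = 6385
Net migration: 60–79 − 420 → 5965
→ [8433, 22160, 14946, 5965]
Period 2.
Births: 22160 * 0.423 = 9374, 14946 * 0.251 = 3751 — total 13125
20–39: 8433 * 0.947 = 7986
40–59: 22160 * 0.94 = 20830
60–79: 14946 * 0.939 = 14034
Net migration: 60–79 − 420 → 13614
→ [13125, 7986, 20830, 13614]
Period 3.
Births: 7986 * 0.423 = 3378, 20830 * 0.251 = 5228 — total 8606
20–39: 13125 * 0.947 = 12429
40–59: 7986 * 0.94 = 7507
60–79: 20830 * 0.939 = 19559
Net migration: 60–79 − 420 → 19139
→ [8606, 12429, 7507, 19139]
Total after period 3: 8606 + 12429 + 7507 + 19139 = 47681

47681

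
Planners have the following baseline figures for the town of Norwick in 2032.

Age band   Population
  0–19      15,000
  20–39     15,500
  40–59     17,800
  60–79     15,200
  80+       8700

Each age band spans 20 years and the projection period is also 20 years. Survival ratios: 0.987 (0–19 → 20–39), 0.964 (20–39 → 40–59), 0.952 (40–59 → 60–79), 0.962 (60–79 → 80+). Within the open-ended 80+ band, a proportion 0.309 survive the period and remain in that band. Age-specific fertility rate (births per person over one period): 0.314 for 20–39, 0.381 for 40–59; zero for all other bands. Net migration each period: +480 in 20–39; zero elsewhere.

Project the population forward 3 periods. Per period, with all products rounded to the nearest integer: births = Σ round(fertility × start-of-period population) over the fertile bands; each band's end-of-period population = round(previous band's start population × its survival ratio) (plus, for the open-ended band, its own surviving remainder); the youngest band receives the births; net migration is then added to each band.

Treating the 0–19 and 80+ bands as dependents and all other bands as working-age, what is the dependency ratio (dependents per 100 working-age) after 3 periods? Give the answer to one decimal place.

Numbering the groups 1..5 from youngest to oldest:
— Period 1 —
Births: 15500 × 0.314 = 4867 ; 17800 × 0.381 = 6782 → total 11649
Group 2: 15000 × 0.987 = 14805
Group 3: 15500 × 0.964 = 14942
Group 4: 17800 × 0.952 = 16946
Group 5: 15200 × 0.962 + 8700 × 0.309 = 14622 + 2688 = 17310
Net migration: Group 2 + 480 → 15285
Giving 11649 / 15285 / 14942 / 16946 / 17310.
— Period 2 —
Births: 15285 × 0.314 = 4799 ; 14942 × 0.381 = 5693 → total 10492
Group 2: 11649 × 0.987 = 11498
Group 3: 15285 × 0.964 = 14735
Group 4: 14942 × 0.952 = 14225
Group 5: 16946 × 0.962 + 17310 × 0.309 = 16302 + 5349 = 21651
Net migration: Group 2 + 480 → 11978
Giving 10492 / 11978 / 14735 / 14225 / 21651.
— Period 3 —
Births: 11978 × 0.314 = 3761 ; 14735 × 0.381 = 5614 → total 9375
Group 2: 10492 × 0.987 = 10356
Group 3: 11978 × 0.964 = 11547
Group 4: 14735 × 0.952 = 14028
Group 5: 14225 × 0.962 + 21651 × 0.309 = 13684 + 6690 = 20374
Net migration: Group 2 + 480 → 10836
Giving 9375 / 10836 / 11547 / 14028 / 20374.
Dependents (band 0–19 + band 80+) = 9375 + 20374 = 29749; working-age = 36411; ratio = 29749/36411 × 100 = 81.7

81.7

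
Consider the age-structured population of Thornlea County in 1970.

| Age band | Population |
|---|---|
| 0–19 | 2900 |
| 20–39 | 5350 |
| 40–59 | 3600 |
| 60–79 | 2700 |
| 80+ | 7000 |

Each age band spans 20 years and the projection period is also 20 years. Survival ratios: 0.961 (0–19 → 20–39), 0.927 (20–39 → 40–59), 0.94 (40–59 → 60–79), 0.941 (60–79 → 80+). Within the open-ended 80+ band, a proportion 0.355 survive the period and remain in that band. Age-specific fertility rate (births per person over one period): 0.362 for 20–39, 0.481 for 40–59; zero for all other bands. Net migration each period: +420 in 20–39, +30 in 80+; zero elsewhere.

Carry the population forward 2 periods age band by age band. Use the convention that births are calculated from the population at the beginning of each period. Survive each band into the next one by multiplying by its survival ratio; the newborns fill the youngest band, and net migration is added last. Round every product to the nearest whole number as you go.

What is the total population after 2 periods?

After projecting period 1:
Births: 5350 * 0.362 = 1937, 3600 * 0.481 = 1732 ⇒ total 3669
20–39: 2900 * 0.961 = 2787
40–59: 5350 * 0.927 = 4959
60–79: 3600 * 0.94 = 3384
80+: 2700 * 0.941 + 7000 * 0.355 = 2541 + 2485 = 5026
Net migration: 20–39 + 420 → 3207; 80+ + 30 → 5056
Population now: 0–19=3669, 20–39=3207, 40–59=4959, 60–79=3384, 80+=5056
After projecting period 2:
Births: 3207 * 0.362 = 1161, 4959 * 0.481 = 2385 ⇒ total 3546
20–39: 3669 * 0.961 = 3526
40–59: 3207 * 0.927 = 2973
60–79: 4959 * 0.94 = 4661
80+: 3384 * 0.941 + 5056 * 0.355 = 3184 + 1795 = 4979
Net migration: 20–39 + 420 → 3946; 80+ + 30 → 5009
Population now: 0–19=3546, 20–39=3946, 40–59=2973, 60–79=4661, 80+=5009
Total after period 2: 3546 + 3946 + 2973 + 4661 + 5009 = 20135

20135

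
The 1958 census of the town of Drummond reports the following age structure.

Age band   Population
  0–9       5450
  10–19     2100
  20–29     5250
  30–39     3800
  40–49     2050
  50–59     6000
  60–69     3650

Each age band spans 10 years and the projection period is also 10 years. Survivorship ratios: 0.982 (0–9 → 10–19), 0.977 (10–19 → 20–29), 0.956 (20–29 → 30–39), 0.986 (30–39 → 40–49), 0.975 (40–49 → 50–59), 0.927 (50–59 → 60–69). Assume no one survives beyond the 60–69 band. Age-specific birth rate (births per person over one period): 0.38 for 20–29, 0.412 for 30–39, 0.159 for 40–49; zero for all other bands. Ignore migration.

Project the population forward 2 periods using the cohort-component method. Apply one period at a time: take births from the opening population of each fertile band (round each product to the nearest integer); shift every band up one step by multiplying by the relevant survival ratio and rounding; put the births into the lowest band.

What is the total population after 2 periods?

(Bands numbered youngest = 1 to oldest = 7.)
Period 1.
Births: 5250 × 0.38 = 1995, 3800 × 0.412 = 1566, 2050 × 0.159 = 326 → 3887
Band 2: 5450 × 0.982 = 5352
Band 3: 2100 × 0.977 = 2052
Band 4: 5250 × 0.956 = 5019
Band 5: 3800 × 0.986 = 3747
Band 6: 2050 × 0.975 = 1999
Band 7: 6000 × 0.927 = 5562
Giving 3887 / 5352 / 2052 / 5019 / 3747 / 1999 / 5562.
Period 2.
Births: 2052 × 0.38 = 780, 5019 × 0.412 = 2068, 3747 × 0.159 = 596 → 3444
Band 2: 3887 × 0.982 = 3817
Band 3: 5352 × 0.977 = 5229
Band 4: 2052 × 0.956 = 1962
Band 5: 5019 × 0.986 = 4949
Band 6: 3747 × 0.975 = 3653
Band 7: 1999 × 0.927 = 1853
Giving 3444 / 3817 / 5229 / 1962 / 4949 / 3653 / 1853.
Total after period 2: 3444 + 3817 + 5229 + 1962 + 4949 + 3653 + 1853 = 24907

24907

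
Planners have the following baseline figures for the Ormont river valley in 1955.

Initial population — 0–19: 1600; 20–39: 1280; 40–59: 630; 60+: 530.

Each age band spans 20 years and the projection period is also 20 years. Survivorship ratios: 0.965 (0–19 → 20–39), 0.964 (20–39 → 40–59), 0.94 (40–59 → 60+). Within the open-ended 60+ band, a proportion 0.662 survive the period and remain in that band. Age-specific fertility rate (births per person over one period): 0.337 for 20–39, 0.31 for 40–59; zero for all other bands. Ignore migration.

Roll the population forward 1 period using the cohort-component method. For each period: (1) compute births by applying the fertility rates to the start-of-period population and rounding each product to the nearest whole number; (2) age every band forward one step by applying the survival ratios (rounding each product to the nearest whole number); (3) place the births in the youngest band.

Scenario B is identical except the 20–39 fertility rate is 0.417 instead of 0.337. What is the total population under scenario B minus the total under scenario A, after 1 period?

After projecting period 1:
Births: 1280 × 0.337 = 431 ; 630 × 0.31 = 195 ⇒ total 626
20–39: 1600 × 0.965 = 1544
40–59: 1280 × 0.964 = 1234
60+: 630 × 0.94 + 530 × 0.662 = 592 + 351 = 943
End of period: [626, 1544, 1234, 943]
Scenario A total after 1 period: 4347
Scenario B projection —
After projecting period 1:
Births: 1280 × 0.417 = 534 ; 630 × 0.31 = 195 ⇒ total 729
20–39: 1600 × 0.965 = 1544
40–59: 1280 × 0.964 = 1234
60+: 630 × 0.94 + 530 × 0.662 = 592 + 351 = 943
End of period: [729, 1544, 1234, 943]
Scenario B total after 1 period: 4450
Difference B − A = 4450 − 4347 = 103

103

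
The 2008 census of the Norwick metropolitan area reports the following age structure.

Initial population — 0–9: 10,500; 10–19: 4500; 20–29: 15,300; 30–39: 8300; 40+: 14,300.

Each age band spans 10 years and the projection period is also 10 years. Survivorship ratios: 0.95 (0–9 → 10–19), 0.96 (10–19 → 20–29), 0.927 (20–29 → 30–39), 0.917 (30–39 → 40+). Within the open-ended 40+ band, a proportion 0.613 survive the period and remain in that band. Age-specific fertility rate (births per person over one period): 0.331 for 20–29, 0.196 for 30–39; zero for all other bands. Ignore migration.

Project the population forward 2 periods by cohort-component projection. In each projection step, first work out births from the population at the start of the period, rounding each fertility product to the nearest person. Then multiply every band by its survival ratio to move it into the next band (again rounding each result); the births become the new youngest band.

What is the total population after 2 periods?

[period 1]
Births: 15300 × 0.331 = 5064  |  8300 × 0.196 = 1627 ⇒ total 6691
10–19: 10500 × 0.95 = 9975
20–29: 4500 × 0.96 = 4320
30–39: 15300 × 0.927 = 14183
40+: 8300 × 0.917 + 14300 × 0.613 = 7611 + 8766 = 16377
→ [6691, 9975, 4320, 14183, 16377]
[period 2]
Births: 4320 × 0.331 = 1430  |  14183 × 0.196 = 2780 ⇒ total 4210
10–19: 6691 × 0.95 = 6356
20–29: 9975 × 0.96 = 9576
30–39: 4320 × 0.927 = 4005
40+: 14183 × 0.917 + 16377 × 0.613 = 13006 + 10039 = 23045
→ [4210, 6356, 9576, 4005, 23045]
Total after period 2: 4210 + 6356 + 9576 + 4005 + 23045 = 47192

47192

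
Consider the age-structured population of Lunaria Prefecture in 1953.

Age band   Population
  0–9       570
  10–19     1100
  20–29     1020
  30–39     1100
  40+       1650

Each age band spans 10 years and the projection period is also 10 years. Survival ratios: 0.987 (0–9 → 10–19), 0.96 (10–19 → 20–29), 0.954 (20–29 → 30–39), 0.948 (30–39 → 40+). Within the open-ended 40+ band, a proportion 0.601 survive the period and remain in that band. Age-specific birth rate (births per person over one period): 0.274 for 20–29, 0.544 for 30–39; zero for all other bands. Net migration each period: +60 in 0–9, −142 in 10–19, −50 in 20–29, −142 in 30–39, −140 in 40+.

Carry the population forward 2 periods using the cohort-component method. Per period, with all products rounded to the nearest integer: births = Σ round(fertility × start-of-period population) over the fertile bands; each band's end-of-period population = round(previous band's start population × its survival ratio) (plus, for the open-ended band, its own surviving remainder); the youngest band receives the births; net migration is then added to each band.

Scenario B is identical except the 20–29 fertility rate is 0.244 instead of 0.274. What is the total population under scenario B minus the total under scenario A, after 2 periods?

Numbering the bands 1..5 from youngest to oldest:
Period 1.
Births: 1020 × 0.274 = 279  |  1100 × 0.544 = 598 — total 877
Band 2: 570 × 0.987 = 563
Band 3: 1100 × 0.96 = 1056
Band 4: 1020 × 0.954 = 973
Band 5: 1100 × 0.948 + 1650 × 0.601 = 1043 + 992 = 2035
Net migration: Band 1 + 60 → 937; Band 2 − 142 → 421; Band 3 − 50 → 1006; Band 4 − 142 → 831; Band 5 − 140 → 1895
→ [937, 421, 1006, 831, 1895]
Period 2.
Births: 1006 × 0.274 = 276  |  831 × 0.544 = 452 — total 728
Band 2: 937 × 0.987 = 925
Band 3: 421 × 0.96 = 404
Band 4: 1006 × 0.954 = 960
Band 5: 831 × 0.948 + 1895 × 0.601 = 788 + 1139 = 1927
Net migration: Band 1 + 60 → 788; Band 2 − 142 → 783; Band 3 − 50 → 354; Band 4 − 142 → 818; Band 5 − 140 → 1787
→ [788, 783, 354, 818, 1787]
Scenario A total after 2 periods: 4530
Scenario B projection —
Period 1.
Births: 1020 × 0.244 = 249  |  1100 × 0.544 = 598 — total 847
Band 2: 570 × 0.987 = 563
Band 3: 1100 × 0.96 = 1056
Band 4: 1020 × 0.954 = 973
Band 5: 1100 × 0.948 + 1650 × 0.601 = 1043 + 992 = 2035
Net migration: Band 1 + 60 → 907; Band 2 − 142 → 421; Band 3 − 50 → 1006; Band 4 − 142 → 831; Band 5 − 140 → 1895
→ [907, 421, 1006, 831, 1895]
Period 2.
Births: 1006 × 0.244 = 245  |  831 × 0.544 = 452 — total 697
Band 2: 907 × 0.987 = 895
Band 3: 421 × 0.96 = 404
Band 4: 1006 × 0.954 = 960
Band 5: 831 × 0.948 + 1895 × 0.601 = 788 + 1139 = 1927
Net migration: Band 1 + 60 → 757; Band 2 − 142 → 753; Band 3 − 50 → 354; Band 4 − 142 → 818; Band 5 − 140 → 1787
→ [757, 753, 354, 818, 1787]
Scenario B total after 2 periods: 4469
Difference B − A = 4469 − 4530 = -61

-61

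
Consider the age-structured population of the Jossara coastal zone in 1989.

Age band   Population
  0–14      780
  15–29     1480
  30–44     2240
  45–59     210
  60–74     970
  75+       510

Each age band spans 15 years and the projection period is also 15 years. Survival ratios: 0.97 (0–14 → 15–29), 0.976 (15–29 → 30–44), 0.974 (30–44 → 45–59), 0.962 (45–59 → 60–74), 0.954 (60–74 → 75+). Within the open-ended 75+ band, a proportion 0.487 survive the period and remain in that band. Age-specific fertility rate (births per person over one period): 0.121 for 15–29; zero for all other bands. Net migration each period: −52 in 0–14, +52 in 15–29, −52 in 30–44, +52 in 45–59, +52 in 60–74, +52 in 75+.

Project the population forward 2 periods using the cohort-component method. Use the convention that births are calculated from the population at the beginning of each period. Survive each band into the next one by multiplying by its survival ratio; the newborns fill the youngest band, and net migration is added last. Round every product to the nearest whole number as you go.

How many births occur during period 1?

179

Call the bands 1 to 6, youngest first.
— Period 1 —
Births: 1480 * 0.121 = 179
Band 2: 780 * 0.97 = 757
Band 3: 1480 * 0.976 = 1444
Band 4: 2240 * 0.974 = 2182
Band 5: 210 * 0.962 = 202
Band 6: 970 * 0.954 + 510 * 0.487 = 925 + 248 = 1173
Net migration: Band 1 − 52 → 127; Band 2 + 52 → 809; Band 3 − 52 → 1392; Band 4 + 52 → 2234; Band 5 + 52 → 254; Band 6 + 52 → 1225
→ [127, 809, 1392, 2234, 254, 1225]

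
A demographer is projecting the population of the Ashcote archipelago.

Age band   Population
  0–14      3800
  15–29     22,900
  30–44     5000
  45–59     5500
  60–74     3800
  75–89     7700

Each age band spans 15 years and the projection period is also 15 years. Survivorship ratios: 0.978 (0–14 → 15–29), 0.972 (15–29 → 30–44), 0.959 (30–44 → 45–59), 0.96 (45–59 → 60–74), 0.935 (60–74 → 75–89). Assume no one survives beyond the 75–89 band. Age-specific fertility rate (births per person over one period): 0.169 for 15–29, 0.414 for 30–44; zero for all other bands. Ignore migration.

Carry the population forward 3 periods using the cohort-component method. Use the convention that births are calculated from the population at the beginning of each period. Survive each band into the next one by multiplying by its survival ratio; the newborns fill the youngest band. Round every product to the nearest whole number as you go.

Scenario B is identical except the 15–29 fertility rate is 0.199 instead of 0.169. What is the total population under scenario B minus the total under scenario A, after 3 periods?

1071

(Groups numbered youngest = 1 to oldest = 6.)
[period 1]
Births: 22900 * 0.169 = 3870 ; 5000 * 0.414 = 2070 — total 5940
Group 2: 3800 * 0.978 = 3716
Group 3: 22900 * 0.972 = 22259
Group 4: 5000 * 0.959 = 4795
Group 5: 5500 * 0.96 = 5280
Group 6: 3800 * 0.935 = 3553
Giving 5940 / 3716 / 22259 / 4795 / 5280 / 3553.
[period 2]
Births: 3716 * 0.169 = 628 ; 22259 * 0.414 = 9215 — total 9843
Group 2: 5940 * 0.978 = 5809
Group 3: 3716 * 0.972 = 3612
Group 4: 22259 * 0.959 = 21346
Group 5: 4795 * 0.96 = 4603
Group 6: 5280 * 0.935 = 4937
Giving 9843 / 5809 / 3612 / 21346 / 4603 / 4937.
[period 3]
Births: 5809 * 0.169 = 982 ; 3612 * 0.414 = 1495 — total 2477
Group 2: 9843 * 0.978 = 9626
Group 3: 5809 * 0.972 = 5646
Group 4: 3612 * 0.959 = 3464
Group 5: 21346 * 0.96 = 20492
Group 6: 4603 * 0.935 = 4304
Giving 2477 / 9626 / 5646 / 3464 / 20492 / 4304.
Scenario A total after 3 periods: 46009
Scenario B projection —
[period 1]
Births: 22900 * 0.199 = 4557 ; 5000 * 0.414 = 2070 — total 6627
Group 2: 3800 * 0.978 = 3716
Group 3: 22900 * 0.972 = 22259
Group 4: 5000 * 0.959 = 4795
Group 5: 5500 * 0.96 = 5280
Group 6: 3800 * 0.935 = 3553
Giving 6627 / 3716 / 22259 / 4795 / 5280 / 3553.
[period 2]
Births: 3716 * 0.199 = 739 ; 22259 * 0.414 = 9215 — total 9954
Group 2: 6627 * 0.978 = 6481
Group 3: 3716 * 0.972 = 3612
Group 4: 22259 * 0.959 = 21346
Group 5: 4795 * 0.96 = 4603
Group 6: 5280 * 0.935 = 4937
Giving 9954 / 6481 / 3612 / 21346 / 4603 / 4937.
[period 3]
Births: 6481 * 0.199 = 1290 ; 3612 * 0.414 = 1495 — total 2785
Group 2: 9954 * 0.978 = 9735
Group 3: 6481 * 0.972 = 6300
Group 4: 3612 * 0.959 = 3464
Group 5: 21346 * 0.96 = 20492
Group 6: 4603 * 0.935 = 4304
Giving 2785 / 9735 / 6300 / 3464 / 20492 / 4304.
Scenario B total after 3 periods: 47080
Difference B − A = 47080 − 46009 = 1071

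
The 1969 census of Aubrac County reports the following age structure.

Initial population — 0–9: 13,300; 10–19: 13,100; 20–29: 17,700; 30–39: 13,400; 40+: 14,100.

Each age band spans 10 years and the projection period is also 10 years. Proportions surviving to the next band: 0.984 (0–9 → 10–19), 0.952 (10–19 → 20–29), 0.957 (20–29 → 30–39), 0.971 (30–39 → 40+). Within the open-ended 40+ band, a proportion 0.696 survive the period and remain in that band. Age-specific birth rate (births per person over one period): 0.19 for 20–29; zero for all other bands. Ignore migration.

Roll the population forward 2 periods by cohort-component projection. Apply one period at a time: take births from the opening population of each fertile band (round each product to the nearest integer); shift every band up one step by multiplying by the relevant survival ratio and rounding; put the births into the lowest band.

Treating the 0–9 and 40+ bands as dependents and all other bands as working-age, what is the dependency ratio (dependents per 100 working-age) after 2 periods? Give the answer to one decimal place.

Period 1.
Births: 17700 * 0.19 = 3363
10–19: 13300 * 0.984 = 13087
20–29: 13100 * 0.952 = 12471
30–39: 17700 * 0.957 = 16939
40+: 13400 * 0.971 + 14100 * 0.696 = 13011 + 9814 = 22825
End of period: [3363, 13087, 12471, 16939, 22825]
Period 2.
Births: 12471 * 0.19 = 2369
10–19: 3363 * 0.984 = 3309
20–29: 13087 * 0.952 = 12459
30–39: 12471 * 0.957 = 11935
40+: 16939 * 0.971 + 22825 * 0.696 = 16448 + 15886 = 32334
End of period: [2369, 3309, 12459, 11935, 32334]
Dependents (band 0–9 + band 40+) = 2369 + 32334 = 34703; working-age = 27703; ratio = 34703/27703 × 100 = 125.3

125.3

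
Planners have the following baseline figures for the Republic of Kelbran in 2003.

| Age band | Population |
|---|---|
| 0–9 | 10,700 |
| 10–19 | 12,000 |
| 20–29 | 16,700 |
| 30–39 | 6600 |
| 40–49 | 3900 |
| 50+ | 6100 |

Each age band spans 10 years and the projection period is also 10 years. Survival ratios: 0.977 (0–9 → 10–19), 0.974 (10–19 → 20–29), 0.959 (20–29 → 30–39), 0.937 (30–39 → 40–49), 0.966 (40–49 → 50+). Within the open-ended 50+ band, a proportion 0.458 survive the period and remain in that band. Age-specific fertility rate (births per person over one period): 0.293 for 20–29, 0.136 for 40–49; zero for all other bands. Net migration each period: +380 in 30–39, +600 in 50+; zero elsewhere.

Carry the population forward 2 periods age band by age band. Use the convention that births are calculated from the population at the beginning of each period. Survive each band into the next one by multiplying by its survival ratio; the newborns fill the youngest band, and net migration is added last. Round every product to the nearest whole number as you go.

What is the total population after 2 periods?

Period 1.
Births: 16700 × 0.293 = 4893  |  3900 × 0.136 = 530 — total 5423
10–19: 10700 × 0.977 = 10454
20–29: 12000 × 0.974 = 11688
30–39: 16700 × 0.959 = 16015
40–49: 6600 × 0.937 = 6184
50+: 3900 × 0.966 + 6100 × 0.458 = 3767 + 2794 = 6561
Net migration: 30–39 + 380 → 16395; 50+ + 600 → 7161
Giving 5423 / 10454 / 11688 / 16395 / 6184 / 7161.
Period 2.
Births: 11688 × 0.293 = 3425  |  6184 × 0.136 = 841 — total 4266
10–19: 5423 × 0.977 = 5298
20–29: 10454 × 0.974 = 10182
30–39: 11688 × 0.959 = 11209
40–49: 16395 × 0.937 = 15362
50+: 6184 × 0.966 + 7161 × 0.458 = 5974 + 3280 = 9254
Net migration: 30–39 + 380 → 11589; 50+ + 600 → 9854
Giving 4266 / 5298 / 10182 / 11589 / 15362 / 9854.
Total after period 2: 4266 + 5298 + 10182 + 11589 + 15362 + 9854 = 56551

56551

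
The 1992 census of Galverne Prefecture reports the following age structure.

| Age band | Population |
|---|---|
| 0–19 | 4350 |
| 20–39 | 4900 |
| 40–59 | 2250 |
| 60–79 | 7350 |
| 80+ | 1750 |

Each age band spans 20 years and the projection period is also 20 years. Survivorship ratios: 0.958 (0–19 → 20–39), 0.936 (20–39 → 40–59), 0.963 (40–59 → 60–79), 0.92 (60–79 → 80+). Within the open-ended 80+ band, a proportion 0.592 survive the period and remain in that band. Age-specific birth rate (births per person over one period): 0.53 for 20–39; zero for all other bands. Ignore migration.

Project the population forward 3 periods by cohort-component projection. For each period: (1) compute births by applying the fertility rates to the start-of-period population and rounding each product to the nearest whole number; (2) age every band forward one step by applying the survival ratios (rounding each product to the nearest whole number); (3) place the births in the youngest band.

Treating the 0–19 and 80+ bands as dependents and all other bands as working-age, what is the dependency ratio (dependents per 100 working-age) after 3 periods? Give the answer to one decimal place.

113.3

[period 1]
Births: 4900 × 0.53 = 2597
20–39: 4350 × 0.958 = 4167
40–59: 4900 × 0.936 = 4586
60–79: 2250 × 0.963 = 2167
80+: 7350 × 0.92 + 1750 × 0.592 = 6762 + 1036 = 7798
End of period: [2597, 4167, 4586, 2167, 7798]
[period 2]
Births: 4167 × 0.53 = 2209
20–39: 2597 × 0.958 = 2488
40–59: 4167 × 0.936 = 3900
60–79: 4586 × 0.963 = 4416
80+: 2167 × 0.92 + 7798 × 0.592 = 1994 + 4616 = 6610
End of period: [2209, 2488, 3900, 4416, 6610]
[period 3]
Births: 2488 × 0.53 = 1319
20–39: 2209 × 0.958 = 2116
40–59: 2488 × 0.936 = 2329
60–79: 3900 × 0.963 = 3756
80+: 4416 × 0.92 + 6610 × 0.592 = 4063 + 3913 = 7976
End of period: [1319, 2116, 2329, 3756, 7976]
Dependents (band 0–19 + band 80+) = 1319 + 7976 = 9295; working-age = 8201; ratio = 9295/8201 × 100 = 113.3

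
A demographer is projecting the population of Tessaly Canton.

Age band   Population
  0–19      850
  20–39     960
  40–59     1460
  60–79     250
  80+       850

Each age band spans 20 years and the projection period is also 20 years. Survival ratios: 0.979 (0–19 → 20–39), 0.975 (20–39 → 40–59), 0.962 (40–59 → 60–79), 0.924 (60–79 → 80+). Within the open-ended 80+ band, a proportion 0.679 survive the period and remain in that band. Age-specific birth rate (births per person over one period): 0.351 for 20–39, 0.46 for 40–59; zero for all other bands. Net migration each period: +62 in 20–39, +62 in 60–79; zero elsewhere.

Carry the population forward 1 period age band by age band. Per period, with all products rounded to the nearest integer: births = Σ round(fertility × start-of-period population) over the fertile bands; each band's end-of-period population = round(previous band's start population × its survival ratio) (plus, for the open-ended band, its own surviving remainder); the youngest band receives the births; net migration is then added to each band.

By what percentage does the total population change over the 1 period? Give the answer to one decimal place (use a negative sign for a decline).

(Bands numbered youngest = 1 to oldest = 5.)
[period 1]
Births: 960 × 0.351 = 337  |  1460 × 0.46 = 672 ⇒ total 1009
Band 2: 850 × 0.979 = 832
Band 3: 960 × 0.975 = 936
Band 4: 1460 × 0.962 = 1405
Band 5: 250 × 0.924 + 850 × 0.679 = 231 + 577 = 808
Net migration: Band 2 + 62 → 894; Band 4 + 62 → 1467
End of period: [1009, 894, 936, 1467, 808]
Total: 4370 → 5114; change = 744; percentage change = 17.0%

17.0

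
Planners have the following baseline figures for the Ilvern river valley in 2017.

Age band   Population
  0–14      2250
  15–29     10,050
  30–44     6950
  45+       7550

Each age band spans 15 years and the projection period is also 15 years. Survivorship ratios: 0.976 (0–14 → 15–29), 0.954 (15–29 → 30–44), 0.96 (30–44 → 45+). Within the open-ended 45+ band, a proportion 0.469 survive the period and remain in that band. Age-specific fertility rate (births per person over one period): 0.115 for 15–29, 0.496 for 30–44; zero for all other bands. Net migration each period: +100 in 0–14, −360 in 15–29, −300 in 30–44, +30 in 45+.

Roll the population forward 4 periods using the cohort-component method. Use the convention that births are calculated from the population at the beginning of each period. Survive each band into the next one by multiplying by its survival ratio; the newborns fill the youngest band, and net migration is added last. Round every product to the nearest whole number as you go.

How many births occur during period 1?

4603

Period 1.
Births: 10050 * 0.115 = 1156  |  6950 * 0.496 = 3447 ⇒ total 4603
15–29: 2250 * 0.976 = 2196
30–44: 10050 * 0.954 = 9588
45+: 6950 * 0.96 + 7550 * 0.469 = 6672 + 3541 = 10213
Net migration: 0–14 + 100 → 4703; 15–29 − 360 → 1836; 30–44 − 300 → 9288; 45+ + 30 → 10243
→ [4703, 1836, 9288, 10243]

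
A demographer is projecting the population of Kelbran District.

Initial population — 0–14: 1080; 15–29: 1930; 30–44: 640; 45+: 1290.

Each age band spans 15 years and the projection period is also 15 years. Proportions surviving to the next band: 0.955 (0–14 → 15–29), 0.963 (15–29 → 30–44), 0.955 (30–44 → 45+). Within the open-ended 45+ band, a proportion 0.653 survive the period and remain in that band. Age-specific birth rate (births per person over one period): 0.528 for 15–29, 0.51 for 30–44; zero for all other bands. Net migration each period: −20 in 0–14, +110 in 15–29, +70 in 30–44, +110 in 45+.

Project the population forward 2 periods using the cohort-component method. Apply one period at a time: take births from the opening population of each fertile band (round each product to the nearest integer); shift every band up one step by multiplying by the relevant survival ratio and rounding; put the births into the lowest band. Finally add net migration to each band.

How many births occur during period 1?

Period 1:
Births: 1930 * 0.528 = 1019  |  640 * 0.51 = 326 → total 1345
15–29: 1080 * 0.955 = 1031
30–44: 1930 * 0.963 = 1859
45+: 640 * 0.955 + 1290 * 0.653 = 611 + 842 = 1453
Net migration: 0–14 − 20 → 1325; 15–29 + 110 → 1141; 30–44 + 70 → 1929; 45+ + 110 → 1563
→ [1325, 1141, 1929, 1563]

1345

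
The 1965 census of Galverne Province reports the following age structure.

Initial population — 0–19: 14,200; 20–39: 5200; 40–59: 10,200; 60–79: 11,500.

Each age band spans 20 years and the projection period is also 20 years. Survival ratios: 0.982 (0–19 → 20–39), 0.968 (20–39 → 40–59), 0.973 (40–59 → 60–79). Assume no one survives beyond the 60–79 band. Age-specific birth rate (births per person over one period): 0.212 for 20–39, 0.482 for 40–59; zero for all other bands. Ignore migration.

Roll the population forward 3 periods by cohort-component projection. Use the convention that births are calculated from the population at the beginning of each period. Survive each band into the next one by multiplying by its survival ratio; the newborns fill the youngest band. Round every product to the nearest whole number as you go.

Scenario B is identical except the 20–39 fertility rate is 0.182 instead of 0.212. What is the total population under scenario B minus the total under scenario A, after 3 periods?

— Period 1 —
Births: 5200 × 0.212 = 1102 ; 10200 × 0.482 = 4916 → 6018
20–39: 14200 × 0.982 = 13944
40–59: 5200 × 0.968 = 5034
60–79: 10200 × 0.973 = 9925
→ [6018, 13944, 5034, 9925]
— Period 2 —
Births: 13944 × 0.212 = 2956 ; 5034 × 0.482 = 2426 → 5382
20–39: 6018 × 0.982 = 5910
40–59: 13944 × 0.968 = 13498
60–79: 5034 × 0.973 = 4898
→ [5382, 5910, 13498, 4898]
— Period 3 —
Births: 5910 × 0.212 = 1253 ; 13498 × 0.482 = 6506 → 7759
20–39: 5382 × 0.982 = 5285
40–59: 5910 × 0.968 = 5721
60–79: 13498 × 0.973 = 13134
→ [7759, 5285, 5721, 13134]
Scenario A total after 3 periods: 31899
Scenario B projection —
— Period 1 —
Births: 5200 × 0.182 = 946 ; 10200 × 0.482 = 4916 → 5862
20–39: 14200 × 0.982 = 13944
40–59: 5200 × 0.968 = 5034
60–79: 10200 × 0.973 = 9925
→ [5862, 13944, 5034, 9925]
— Period 2 —
Births: 13944 × 0.182 = 2538 ; 5034 × 0.482 = 2426 → 4964
20–39: 5862 × 0.982 = 5756
40–59: 13944 × 0.968 = 13498
60–79: 5034 × 0.973 = 4898
→ [4964, 5756, 13498, 4898]
— Period 3 —
Births: 5756 × 0.182 = 1048 ; 13498 × 0.482 = 6506 → 7554
20–39: 4964 × 0.982 = 4875
40–59: 5756 × 0.968 = 5572
60–79: 13498 × 0.973 = 13134
→ [7554, 4875, 5572, 13134]
Scenario B total after 3 periods: 31135
Difference B − A = 31135 − 31899 = -764

-764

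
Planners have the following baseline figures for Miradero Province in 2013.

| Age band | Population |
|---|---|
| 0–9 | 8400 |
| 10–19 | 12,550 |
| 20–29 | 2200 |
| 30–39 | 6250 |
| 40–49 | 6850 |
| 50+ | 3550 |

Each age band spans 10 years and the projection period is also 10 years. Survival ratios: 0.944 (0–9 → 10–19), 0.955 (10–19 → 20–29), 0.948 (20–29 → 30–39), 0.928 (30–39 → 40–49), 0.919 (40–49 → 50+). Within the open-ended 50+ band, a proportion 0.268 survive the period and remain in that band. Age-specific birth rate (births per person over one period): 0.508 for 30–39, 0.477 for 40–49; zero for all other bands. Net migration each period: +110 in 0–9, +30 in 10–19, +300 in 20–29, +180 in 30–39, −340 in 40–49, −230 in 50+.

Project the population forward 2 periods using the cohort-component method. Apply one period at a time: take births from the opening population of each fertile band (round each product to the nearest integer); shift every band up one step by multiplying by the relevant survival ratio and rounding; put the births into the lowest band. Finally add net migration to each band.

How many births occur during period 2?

3755

Numbering the groups 1..6 from youngest to oldest:
Period 1:
Births: 6250 * 0.508 = 3175 ; 6850 * 0.477 = 3267 ⇒ total 6442
Group 2: 8400 * 0.944 = 7930
Group 3: 12550 * 0.955 = 11985
Group 4: 2200 * 0.948 = 2086
Group 5: 6250 * 0.928 = 5800
Group 6: 6850 * 0.919 + 3550 * 0.268 = 6295 + 951 = 7246
Net migration: Group 1 + 110 → 6552; Group 2 + 30 → 7960; Group 3 + 300 → 12285; Group 4 + 180 → 2266; Group 5 − 340 → 5460; Group 6 − 230 → 7016
→ [6552, 7960, 12285, 2266, 5460, 7016]
Period 2:
Births: 2266 * 0.508 = 1151 ; 5460 * 0.477 = 2604 ⇒ total 3755
Group 2: 6552 * 0.944 = 6185
Group 3: 7960 * 0.955 = 7602
Group 4: 12285 * 0.948 = 11646
Group 5: 2266 * 0.928 = 2103
Group 6: 5460 * 0.919 + 7016 * 0.268 = 5018 + 1880 = 6898
Net migration: Group 1 + 110 → 3865; Group 2 + 30 → 6215; Group 3 + 300 → 7902; Group 4 + 180 → 11826; Group 5 − 340 → 1763; Group 6 − 230 → 6668
→ [3865, 6215, 7902, 11826, 1763, 6668]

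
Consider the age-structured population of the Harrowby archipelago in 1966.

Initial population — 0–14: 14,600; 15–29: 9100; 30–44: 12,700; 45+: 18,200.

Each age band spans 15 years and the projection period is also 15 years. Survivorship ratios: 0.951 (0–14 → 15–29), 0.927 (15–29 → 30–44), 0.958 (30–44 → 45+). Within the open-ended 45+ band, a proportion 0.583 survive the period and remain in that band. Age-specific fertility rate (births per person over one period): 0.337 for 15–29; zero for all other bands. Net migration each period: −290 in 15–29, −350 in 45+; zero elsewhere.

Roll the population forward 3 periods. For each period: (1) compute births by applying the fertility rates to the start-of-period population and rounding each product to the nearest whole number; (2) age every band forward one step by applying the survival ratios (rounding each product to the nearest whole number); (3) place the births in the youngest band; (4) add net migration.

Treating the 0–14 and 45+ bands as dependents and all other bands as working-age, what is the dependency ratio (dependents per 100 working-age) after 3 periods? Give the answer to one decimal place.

Period 1.
Births: 9100 × 0.337 = 3067
15–29: 14600 × 0.951 = 13885
30–44: 9100 × 0.927 = 8436
45+: 12700 × 0.958 + 18200 × 0.583 = 12167 + 10611 = 22778
Net migration: 15–29 − 290 → 13595; 45+ − 350 → 22428
End of period: [3067, 13595, 8436, 22428]
Period 2.
Births: 13595 × 0.337 = 4582
15–29: 3067 × 0.951 = 2917
30–44: 13595 × 0.927 = 12603
45+: 8436 × 0.958 + 22428 × 0.583 = 8082 + 13076 = 21158
Net migration: 15–29 − 290 → 2627; 45+ − 350 → 20808
End of period: [4582, 2627, 12603, 20808]
Period 3.
Births: 2627 × 0.337 = 885
15–29: 4582 × 0.951 = 4357
30–44: 2627 × 0.927 = 2435
45+: 12603 × 0.958 + 20808 × 0.583 = 12074 + 12131 = 24205
Net migration: 15–29 − 290 → 4067; 45+ − 350 → 23855
End of period: [885, 4067, 2435, 23855]
Dependents (band 0–14 + band 45+) = 885 + 23855 = 24740; working-age = 6502; ratio = 24740/6502 × 100 = 380.5

380.5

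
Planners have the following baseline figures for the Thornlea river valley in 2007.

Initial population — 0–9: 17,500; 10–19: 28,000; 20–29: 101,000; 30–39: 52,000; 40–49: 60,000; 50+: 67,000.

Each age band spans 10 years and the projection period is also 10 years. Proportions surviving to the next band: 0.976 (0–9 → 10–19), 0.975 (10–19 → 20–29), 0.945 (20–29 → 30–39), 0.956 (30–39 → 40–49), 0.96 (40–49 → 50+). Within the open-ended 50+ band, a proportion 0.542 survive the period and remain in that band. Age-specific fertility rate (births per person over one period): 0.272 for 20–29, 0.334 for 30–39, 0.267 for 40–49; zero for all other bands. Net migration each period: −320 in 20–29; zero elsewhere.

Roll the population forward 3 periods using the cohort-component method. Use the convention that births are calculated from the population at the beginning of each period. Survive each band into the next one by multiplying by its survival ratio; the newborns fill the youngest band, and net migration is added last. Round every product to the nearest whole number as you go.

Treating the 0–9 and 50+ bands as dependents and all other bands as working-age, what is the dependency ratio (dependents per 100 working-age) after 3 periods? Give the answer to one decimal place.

120.0

— Period 1 —
Births: 101000 × 0.272 = 27472  |  52000 × 0.334 = 17368  |  60000 × 0.267 = 16020 ⇒ total 60860
10–19: 17500 × 0.976 = 17080
20–29: 28000 × 0.975 = 27300
30–39: 101000 × 0.945 = 95445
40–49: 52000 × 0.956 = 49712
50+: 60000 × 0.96 + 67000 × 0.542 = 57600 + 36314 = 93914
Net migration: 20–29 − 320 → 26980
→ [60860, 17080, 26980, 95445, 49712, 93914]
— Period 2 —
Births: 26980 × 0.272 = 7339  |  95445 × 0.334 = 31879  |  49712 × 0.267 = 13273 ⇒ total 52491
10–19: 60860 × 0.976 = 59399
20–29: 17080 × 0.975 = 16653
30–39: 26980 × 0.945 = 25496
40–49: 95445 × 0.956 = 91245
50+: 49712 × 0.96 + 93914 × 0.542 = 47724 + 50901 = 98625
Net migration: 20–29 − 320 → 16333
→ [52491, 59399, 16333, 25496, 91245, 98625]
— Period 3 —
Births: 16333 × 0.272 = 4443  |  25496 × 0.334 = 8516  |  91245 × 0.267 = 24362 ⇒ total 37321
10–19: 52491 × 0.976 = 51231
20–29: 59399 × 0.975 = 57914
30–39: 16333 × 0.945 = 15435
40–49: 25496 × 0.956 = 24374
50+: 91245 × 0.96 + 98625 × 0.542 = 87595 + 53455 = 141050
Net migration: 20–29 − 320 → 57594
→ [37321, 51231, 57594, 15435, 24374, 141050]
Dependents (band 0–9 + band 50+) = 37321 + 141050 = 178371; working-age = 148634; ratio = 178371/148634 × 100 = 120.0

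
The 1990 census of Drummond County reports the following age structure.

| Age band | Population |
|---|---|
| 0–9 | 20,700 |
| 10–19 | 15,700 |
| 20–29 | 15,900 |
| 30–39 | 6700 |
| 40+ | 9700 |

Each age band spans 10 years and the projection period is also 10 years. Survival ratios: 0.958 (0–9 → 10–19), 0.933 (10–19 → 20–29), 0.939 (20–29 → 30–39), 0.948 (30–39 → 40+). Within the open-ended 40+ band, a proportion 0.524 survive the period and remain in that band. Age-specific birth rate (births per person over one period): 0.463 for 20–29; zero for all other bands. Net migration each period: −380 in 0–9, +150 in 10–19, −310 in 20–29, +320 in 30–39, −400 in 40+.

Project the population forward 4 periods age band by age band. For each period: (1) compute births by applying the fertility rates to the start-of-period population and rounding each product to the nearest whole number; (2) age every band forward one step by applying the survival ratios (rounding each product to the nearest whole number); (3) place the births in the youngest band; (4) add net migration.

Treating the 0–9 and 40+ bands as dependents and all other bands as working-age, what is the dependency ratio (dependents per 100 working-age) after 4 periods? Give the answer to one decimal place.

158.8

Numbering the groups 1..5 from youngest to oldest:
— Period 1 —
Births: 15900 * 0.463 = 7362
Group 2: 20700 * 0.958 = 19831
Group 3: 15700 * 0.933 = 14648
Group 4: 15900 * 0.939 = 14930
Group 5: 6700 * 0.948 + 9700 * 0.524 = 6352 + 5083 = 11435
Net migration: Group 1 − 380 → 6982; Group 2 + 150 → 19981; Group 3 − 310 → 14338; Group 4 + 320 → 15250; Group 5 − 400 → 11035
Giving 6982 / 19981 / 14338 / 15250 / 11035.
— Period 2 —
Births: 14338 * 0.463 = 6638
Group 2: 6982 * 0.958 = 6689
Group 3: 19981 * 0.933 = 18642
Group 4: 14338 * 0.939 = 13463
Group 5: 15250 * 0.948 + 11035 * 0.524 = 14457 + 5782 = 20239
Net migration: Group 1 − 380 → 6258; Group 2 + 150 → 6839; Group 3 − 310 → 18332; Group 4 + 320 → 13783; Group 5 − 400 → 19839
Giving 6258 / 6839 / 18332 / 13783 / 19839.
— Period 3 —
Births: 18332 * 0.463 = 8488
Group 2: 6258 * 0.958 = 5995
Group 3: 6839 * 0.933 = 6381
Group 4: 18332 * 0.939 = 17214
Group 5: 13783 * 0.948 + 19839 * 0.524 = 13066 + 10396 = 23462
Net migration: Group 1 − 380 → 8108; Group 2 + 150 → 6145; Group 3 − 310 → 6071; Group 4 + 320 → 17534; Group 5 − 400 → 23062
Giving 8108 / 6145 / 6071 / 17534 / 23062.
— Period 4 —
Births: 6071 * 0.463 = 2811
Group 2: 8108 * 0.958 = 7767
Group 3: 6145 * 0.933 = 5733
Group 4: 6071 * 0.939 = 5701
Group 5: 17534 * 0.948 + 23062 * 0.524 = 16622 + 12084 = 28706
Net migration: Group 1 − 380 → 2431; Group 2 + 150 → 7917; Group 3 − 310 → 5423; Group 4 + 320 → 6021; Group 5 − 400 → 28306
Giving 2431 / 7917 / 5423 / 6021 / 28306.
Dependents (band 0–9 + band 40+) = 2431 + 28306 = 30737; working-age = 19361; ratio = 30737/19361 × 100 = 158.8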